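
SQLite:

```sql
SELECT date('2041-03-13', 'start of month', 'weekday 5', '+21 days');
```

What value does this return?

`start of month` rewinds 2041-03-13 to 2041-03-01.
`weekday 5` advances to the next Friday; 2041-03-01 is already a Friday, so it stays at 2041-03-01.
Advancing 21 more days within March lands on 2041-03-22.

2041-03-22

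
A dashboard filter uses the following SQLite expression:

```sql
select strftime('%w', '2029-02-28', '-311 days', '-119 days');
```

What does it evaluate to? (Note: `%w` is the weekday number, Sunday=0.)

0

First apply '-311 days', '-119 days': 2029-02-28 → 2027-12-26.
2027-12-26 is a Sunday; with Sunday=0 that is 0.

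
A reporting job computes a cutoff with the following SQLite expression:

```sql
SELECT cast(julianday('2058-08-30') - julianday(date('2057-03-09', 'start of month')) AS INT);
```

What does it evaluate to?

547

`start of month` rewinds 2057-03-09 to 2057-03-01.
30 days remain in March 2057 after the 1st (31 − 1).
Full months from April 2057 through July 2058 contribute their day counts.
Then 30 days into August 2058.
Total: 30 + 30 + 31 + 30 + 31 + 31 + 30 + 31 + 30 + 31 + 31 + 28 + 31 + 30 + 31 + 30 + 31 + 30 = 547.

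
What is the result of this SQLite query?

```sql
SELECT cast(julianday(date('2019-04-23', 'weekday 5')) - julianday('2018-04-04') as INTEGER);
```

`weekday 5` advances to the next Friday; 2019-04-23 is a Tuesday, so it moves forward to 2019-04-26.
26 days remain in April 2018 after the 4th (30 − 4).
Full months from May 2018 through March 2019 contribute their day counts.
Then 26 days into April 2019.
Total: 26 + 31 + 30 + 31 + 31 + 30 + 31 + 30 + 31 + 31 + 28 + 31 + 26 = 387.

387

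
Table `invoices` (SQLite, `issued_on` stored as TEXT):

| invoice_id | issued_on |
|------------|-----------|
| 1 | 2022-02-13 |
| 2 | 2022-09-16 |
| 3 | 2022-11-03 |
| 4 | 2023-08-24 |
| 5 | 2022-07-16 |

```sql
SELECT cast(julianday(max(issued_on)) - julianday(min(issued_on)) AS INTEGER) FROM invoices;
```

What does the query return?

MIN = 2022-02-13, MAX = 2023-08-24.
15 days remain in February 2022 after the 13th (28 − 13).
Full months from March 2022 through July 2023 contribute their day counts.
Then 24 days into August 2023.
Total: 15 + 31 + 30 + 31 + 30 + 31 + 31 + 30 + 31 + 30 + 31 + 31 + 28 + 31 + 30 + 31 + 30 + 31 + 24 = 557.

557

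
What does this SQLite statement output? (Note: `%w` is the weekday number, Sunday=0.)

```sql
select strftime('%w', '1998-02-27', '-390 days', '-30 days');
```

First apply '-390 days', '-30 days': 1998-02-27 → 1997-01-03.
1997-01-03 is a Friday; with Sunday=0 that is 5.

5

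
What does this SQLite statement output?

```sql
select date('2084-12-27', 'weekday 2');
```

2085-01-02

`weekday 2` advances to the next Tuesday; 2084-12-27 is a Wednesday, so it moves forward to 2085-01-02.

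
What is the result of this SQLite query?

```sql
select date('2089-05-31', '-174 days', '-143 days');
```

Applying '-174 days' to 2089-05-31: counting 174 days back gives 2088-12-08.
Applying '-143 days' to 2088-12-08: counting 143 days back gives 2088-07-18.

2088-07-18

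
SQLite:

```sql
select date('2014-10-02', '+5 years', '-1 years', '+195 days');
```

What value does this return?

Adding +5 years to 2014-10-02 gives 2019-10-02.
Adding -1 year to 2019-10-02 gives 2018-10-02.
Applying '+195 days' to 2018-10-02: counting 195 days forward gives 2019-04-15.

2019-04-15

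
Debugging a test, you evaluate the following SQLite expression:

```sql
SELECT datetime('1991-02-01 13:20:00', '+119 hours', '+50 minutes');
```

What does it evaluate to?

1991-02-06 13:10:00

+119 hours from 1991-02-01 13:20:00 is 1991-02-06 12:20:00 (crosses midnight).
+50 minutes from 1991-02-06 12:20:00 is 1991-02-06 13:10:00.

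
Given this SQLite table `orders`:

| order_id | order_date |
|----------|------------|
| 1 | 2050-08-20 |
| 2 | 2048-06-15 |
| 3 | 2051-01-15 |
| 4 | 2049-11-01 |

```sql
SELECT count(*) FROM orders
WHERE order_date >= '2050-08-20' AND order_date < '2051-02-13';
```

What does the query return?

Rows in [2050-08-20, 2051-02-13): 2050-08-20, 2051-01-15 → 2 rows.

2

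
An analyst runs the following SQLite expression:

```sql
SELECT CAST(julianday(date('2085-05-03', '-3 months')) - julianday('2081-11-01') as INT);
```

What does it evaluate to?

Adding -3 months to 2085-05-03 gives 2085-02-03.
29 days remain in November 2081 after the 1st (30 − 1).
Full months from December 2081 through January 2085 contribute their day counts.
Then 3 days into February 2085.
Total: 29 + 31 + 31 + 28 + 31 + 30 + 31 + 30 + 31 + 31 + 30 + 31 + 30 + 31 + 31 + 28 + 31 + 30 + 31 + 30 + 31 + 31 + 30 + 31 + 30 + 31 + 31 + 29 + 31 + 30 + 31 + 30 + 31 + 31 + 30 + 31 + 30 + 31 + 31 + 3 = 1190.

1190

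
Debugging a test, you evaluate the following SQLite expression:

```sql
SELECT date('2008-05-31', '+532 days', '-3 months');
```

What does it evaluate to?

Applying '+532 days' to 2008-05-31: counting 532 days forward gives 2009-11-14.
Adding -3 months to 2009-11-14 gives 2009-08-14.

2009-08-14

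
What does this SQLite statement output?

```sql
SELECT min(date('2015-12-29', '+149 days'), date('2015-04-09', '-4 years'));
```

date('2015-12-29', '+149 days') → 2016-05-26.
date('2015-04-09', '-4 years') → 2011-04-09.
Earlier of the two is 2011-04-09.

2011-04-09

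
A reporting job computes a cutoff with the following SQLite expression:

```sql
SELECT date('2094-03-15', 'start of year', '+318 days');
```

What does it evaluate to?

`start of year` rewinds 2094-03-15 to 2094-01-01.
Applying '+318 days' to 2094-01-01: counting 318 days forward gives 2094-11-15.

2094-11-15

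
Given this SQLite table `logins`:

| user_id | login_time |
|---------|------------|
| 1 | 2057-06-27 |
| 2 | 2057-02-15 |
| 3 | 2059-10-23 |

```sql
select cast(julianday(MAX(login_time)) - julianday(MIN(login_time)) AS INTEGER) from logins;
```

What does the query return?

MIN = 2057-02-15, MAX = 2059-10-23.
13 days remain in February 2057 after the 15th (28 − 15).
Full months from March 2057 through September 2059 contribute their day counts.
Then 23 days into October 2059.
Total: 13 + 31 + 30 + 31 + 30 + 31 + 31 + 30 + 31 + 30 + 31 + 31 + 28 + 31 + 30 + 31 + 30 + 31 + 31 + 30 + 31 + 30 + 31 + 31 + 28 + 31 + 30 + 31 + 30 + 31 + 31 + 30 + 23 = 980.

980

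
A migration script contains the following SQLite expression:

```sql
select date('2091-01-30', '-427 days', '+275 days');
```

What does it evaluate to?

Applying '-427 days' to 2091-01-30: counting 427 days back gives 2089-11-29.
Applying '+275 days' to 2089-11-29: counting 275 days forward gives 2090-08-31.

2090-08-31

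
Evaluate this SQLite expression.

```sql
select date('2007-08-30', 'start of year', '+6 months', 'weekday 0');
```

2007-07-01

`start of year` rewinds 2007-08-30 to 2007-01-01.
Adding +6 months to 2007-01-01 gives 2007-07-01.
`weekday 0` advances to the next Sunday; 2007-07-01 is already a Sunday, so it stays at 2007-07-01.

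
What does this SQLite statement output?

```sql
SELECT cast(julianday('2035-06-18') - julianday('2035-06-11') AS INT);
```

7

Both dates are in June 2035: 18 − 11 = 7.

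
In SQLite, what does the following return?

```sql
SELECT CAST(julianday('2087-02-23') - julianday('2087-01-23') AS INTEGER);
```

8 days remain in January 2087 after the 23rd (31 − 23).
Then 23 days into February 2087.
Total: 8 + 23 = 31.

31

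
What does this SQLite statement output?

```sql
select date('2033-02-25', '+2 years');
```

2035-02-25

Adding +2 years to 2033-02-25 gives 2035-02-25.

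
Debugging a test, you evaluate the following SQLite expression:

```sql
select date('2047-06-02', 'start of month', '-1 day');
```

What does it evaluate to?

`start of month` rewinds 2047-06-02 to 2047-06-01.
Going back 1 day from 2047-06-01 reaches 2047-05-31 (last day of May, 31 days).

2047-05-31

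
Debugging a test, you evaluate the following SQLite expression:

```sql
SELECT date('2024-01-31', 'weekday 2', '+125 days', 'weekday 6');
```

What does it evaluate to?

`weekday 2` advances to the next Tuesday; 2024-01-31 is a Wednesday, so it moves forward to 2024-02-06.
Applying '+125 days' to 2024-02-06: counting 125 days forward gives 2024-06-10.
`weekday 6` advances to the next Saturday; 2024-06-10 is a Monday, so it moves forward to 2024-06-15.

2024-06-15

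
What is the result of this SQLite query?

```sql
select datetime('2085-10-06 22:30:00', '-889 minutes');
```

889 minutes = 14h 49m; -889 minutes from 2085-10-06 22:30:00 is 2085-10-06 07:41:00.

2085-10-06 07:41:00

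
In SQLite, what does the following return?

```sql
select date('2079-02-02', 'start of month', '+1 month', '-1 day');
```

2079-02-28

`start of month` rewinds 2079-02-02 to 2079-02-01.
Adding +1 month to 2079-02-01 gives 2079-03-01.
Going back 1 day from 2079-03-01 reaches 2079-02-28 (last day of February, 28 days).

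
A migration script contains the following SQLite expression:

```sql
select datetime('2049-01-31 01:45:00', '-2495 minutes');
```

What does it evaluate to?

2049-01-29 08:10:00

2495 minutes = 41h 35m; -2495 minutes from 2049-01-31 01:45:00 is 2049-01-29 08:10:00 (crosses midnight).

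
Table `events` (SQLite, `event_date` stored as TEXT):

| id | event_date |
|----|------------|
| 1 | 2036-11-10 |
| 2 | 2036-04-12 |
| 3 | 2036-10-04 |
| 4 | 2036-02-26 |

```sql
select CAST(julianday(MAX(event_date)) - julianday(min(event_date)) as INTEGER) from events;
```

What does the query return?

MIN = 2036-02-26, MAX = 2036-11-10.
3 days remain in February 2036 after the 26th (29 − 26).
Full months from March 2036 through October 2036 contribute their day counts.
Then 10 days into November 2036.
Total: 3 + 31 + 30 + 31 + 30 + 31 + 31 + 30 + 31 + 10 = 258.

258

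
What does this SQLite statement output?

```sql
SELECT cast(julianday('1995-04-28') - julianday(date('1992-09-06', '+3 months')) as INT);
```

Adding +3 months to 1992-09-06 gives 1992-12-06.
25 days remain in December 1992 after the 6th (31 − 6).
Full months from January 1993 through March 1995 contribute their day counts.
Then 28 days into April 1995.
Total: 25 + 31 + 28 + 31 + 30 + 31 + 30 + 31 + 31 + 30 + 31 + 30 + 31 + 31 + 28 + 31 + 30 + 31 + 30 + 31 + 31 + 30 + 31 + 30 + 31 + 31 + 28 + 31 + 28 = 873.

873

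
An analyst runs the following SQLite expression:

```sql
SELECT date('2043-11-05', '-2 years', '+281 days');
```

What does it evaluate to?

2042-08-13

Adding -2 years to 2043-11-05 gives 2041-11-05.
Applying '+281 days' to 2041-11-05: counting 281 days forward gives 2042-08-13.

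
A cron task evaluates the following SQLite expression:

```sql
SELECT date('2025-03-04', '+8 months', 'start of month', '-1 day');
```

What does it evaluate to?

2025-10-31

Adding +8 months to 2025-03-04 gives 2025-11-04.
`start of month` rewinds 2025-11-04 to 2025-11-01.
Going back 1 day from 2025-11-01 reaches 2025-10-31 (last day of October, 31 days).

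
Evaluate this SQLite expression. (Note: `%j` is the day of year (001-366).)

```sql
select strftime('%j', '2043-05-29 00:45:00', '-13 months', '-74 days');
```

045

First apply '-13 months', '-74 days': 2043-05-29 00:45:00 → 2042-02-14 00:45:00.
Day-of-year for 2042-02-14: days since 2042-01-01 inclusive = 45, zero-padded to 045.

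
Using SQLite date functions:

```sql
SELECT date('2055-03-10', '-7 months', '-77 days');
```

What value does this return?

2054-05-25

Adding -7 months to 2055-03-10 gives 2054-08-10.
Applying '-77 days' to 2054-08-10: counting 77 days back gives 2054-05-25.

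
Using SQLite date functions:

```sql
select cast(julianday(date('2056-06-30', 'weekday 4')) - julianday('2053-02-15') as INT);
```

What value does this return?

1237

`weekday 4` advances to the next Thursday; 2056-06-30 is a Friday, so it moves forward to 2056-07-06.
13 days remain in February 2053 after the 15th (28 − 15).
Full months from March 2053 through June 2056 contribute their day counts.
Then 6 days into July 2056.
Total: 13 + 31 + 30 + 31 + 30 + 31 + 31 + 30 + 31 + 30 + 31 + 31 + 28 + 31 + 30 + 31 + 30 + 31 + 31 + 30 + 31 + 30 + 31 + 31 + 28 + 31 + 30 + 31 + 30 + 31 + 31 + 30 + 31 + 30 + 31 + 31 + 29 + 31 + 30 + 31 + 30 + 6 = 1237.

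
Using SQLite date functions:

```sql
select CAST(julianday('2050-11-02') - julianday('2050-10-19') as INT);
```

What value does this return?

12 days remain in October 2050 after the 19th (31 − 19).
Then 2 days into November 2050.
Total: 12 + 2 = 14.

14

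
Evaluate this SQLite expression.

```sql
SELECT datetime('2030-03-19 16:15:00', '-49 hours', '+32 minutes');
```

2030-03-17 15:47:00

-49 hours from 2030-03-19 16:15:00 is 2030-03-17 15:15:00 (crosses midnight).
+32 minutes from 2030-03-17 15:15:00 is 2030-03-17 15:47:00.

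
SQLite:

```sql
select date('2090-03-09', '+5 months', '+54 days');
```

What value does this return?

2090-10-02

Adding +5 months to 2090-03-09 gives 2090-08-09.
Applying '+54 days' to 2090-08-09: counting 54 days forward gives 2090-10-02.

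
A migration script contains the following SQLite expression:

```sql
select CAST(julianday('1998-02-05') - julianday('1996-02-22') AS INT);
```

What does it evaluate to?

714

7 days remain in February 1996 after the 22nd (29 − 22).
Full months from March 1996 through January 1998 contribute their day counts.
Then 5 days into February 1998.
Total: 7 + 31 + 30 + 31 + 30 + 31 + 31 + 30 + 31 + 30 + 31 + 31 + 28 + 31 + 30 + 31 + 30 + 31 + 31 + 30 + 31 + 30 + 31 + 31 + 5 = 714.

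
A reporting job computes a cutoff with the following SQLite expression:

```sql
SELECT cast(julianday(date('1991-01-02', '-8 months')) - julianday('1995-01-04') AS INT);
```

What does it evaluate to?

-1708

Adding -8 months to 1991-01-02 gives 1990-05-02.
29 days remain in May 1990 after the 2nd (31 − 2).
Full months from June 1990 through December 1994 contribute their day counts.
Then 4 days into January 1995.
Total: 29 + 30 + 31 + 31 + 30 + 31 + 30 + 31 + 31 + 28 + 31 + 30 + 31 + 30 + 31 + 31 + 30 + 31 + 30 + 31 + 31 + 29 + 31 + 30 + 31 + 30 + 31 + 31 + 30 + 31 + 30 + 31 + 31 + 28 + 31 + 30 + 31 + 30 + 31 + 31 + 30 + 31 + 30 + 31 + 31 + 28 + 31 + 30 + 31 + 30 + 31 + 31 + 30 + 31 + 30 + 31 + 4 = 1708.
The subtraction is earlier − later, so the result is −1708 → -1708.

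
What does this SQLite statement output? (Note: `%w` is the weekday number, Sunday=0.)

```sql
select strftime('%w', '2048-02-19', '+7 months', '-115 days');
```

3

First apply '+7 months', '-115 days': 2048-02-19 → 2048-05-27.
2048-05-27 is a Wednesday; with Sunday=0 that is 3.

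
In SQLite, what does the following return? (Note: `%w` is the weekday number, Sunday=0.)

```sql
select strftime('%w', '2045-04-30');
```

2045-04-30 is a Sunday; with Sunday=0 that is 0.

0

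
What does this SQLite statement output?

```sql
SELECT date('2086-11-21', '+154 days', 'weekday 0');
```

Applying '+154 days' to 2086-11-21: counting 154 days forward gives 2087-04-24.
`weekday 0` advances to the next Sunday; 2087-04-24 is a Thursday, so it moves forward to 2087-04-27.

2087-04-27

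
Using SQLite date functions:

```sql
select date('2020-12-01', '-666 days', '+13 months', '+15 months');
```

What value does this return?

Applying '-666 days' to 2020-12-01: counting 666 days back gives 2019-02-04.
Adding +13 months to 2019-02-04 gives 2020-03-04.
Adding +15 months to 2020-03-04 gives 2021-06-04.

2021-06-04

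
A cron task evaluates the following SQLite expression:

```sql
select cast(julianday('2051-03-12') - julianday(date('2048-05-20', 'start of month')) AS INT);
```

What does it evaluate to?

`start of month` rewinds 2048-05-20 to 2048-05-01.
30 days remain in May 2048 after the 1st (31 − 1).
Full months from June 2048 through February 2051 contribute their day counts.
Then 12 days into March 2051.
Total: 30 + 30 + 31 + 31 + 30 + 31 + 30 + 31 + 31 + 28 + 31 + 30 + 31 + 30 + 31 + 31 + 30 + 31 + 30 + 31 + 31 + 28 + 31 + 30 + 31 + 30 + 31 + 31 + 30 + 31 + 30 + 31 + 31 + 28 + 12 = 1045.

1045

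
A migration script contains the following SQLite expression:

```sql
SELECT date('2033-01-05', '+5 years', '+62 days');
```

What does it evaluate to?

Adding +5 years to 2033-01-05 gives 2038-01-05.
Applying '+62 days' to 2038-01-05: counting 62 days forward gives 2038-03-08.

2038-03-08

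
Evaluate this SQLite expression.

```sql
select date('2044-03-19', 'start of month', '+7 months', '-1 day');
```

`start of month` rewinds 2044-03-19 to 2044-03-01.
Adding +7 months to 2044-03-01 gives 2044-10-01.
Going back 1 day from 2044-10-01 reaches 2044-09-30 (last day of September, 30 days).

2044-09-30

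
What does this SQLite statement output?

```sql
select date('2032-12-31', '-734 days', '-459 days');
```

Applying '-734 days' to 2032-12-31: counting 734 days back gives 2030-12-28.
Applying '-459 days' to 2030-12-28: counting 459 days back gives 2029-09-25.

2029-09-25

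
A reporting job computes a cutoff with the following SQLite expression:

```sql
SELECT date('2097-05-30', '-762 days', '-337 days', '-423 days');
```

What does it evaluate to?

Applying '-762 days' to 2097-05-30: counting 762 days back gives 2095-04-29.
Applying '-337 days' to 2095-04-29: counting 337 days back gives 2094-05-27.
Applying '-423 days' to 2094-05-27: counting 423 days back gives 2093-03-30.

2093-03-30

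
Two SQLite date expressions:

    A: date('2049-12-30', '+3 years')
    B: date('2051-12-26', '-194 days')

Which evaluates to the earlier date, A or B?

A = 2052-12-30.
B = 2051-06-15.
B is earlier.

B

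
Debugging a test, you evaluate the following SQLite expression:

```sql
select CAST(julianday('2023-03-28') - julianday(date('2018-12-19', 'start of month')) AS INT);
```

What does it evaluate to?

`start of month` rewinds 2018-12-19 to 2018-12-01.
30 days remain in December 2018 after the 1st (31 − 1).
Full months from January 2019 through February 2023 contribute their day counts.
Then 28 days into March 2023.
Total: 30 + 31 + 28 + 31 + 30 + 31 + 30 + 31 + 31 + 30 + 31 + 30 + 31 + 31 + 29 + 31 + 30 + 31 + 30 + 31 + 31 + 30 + 31 + 30 + 31 + 31 + 28 + 31 + 30 + 31 + 30 + 31 + 31 + 30 + 31 + 30 + 31 + 31 + 28 + 31 + 30 + 31 + 30 + 31 + 31 + 30 + 31 + 30 + 31 + 31 + 28 + 28 = 1578.

1578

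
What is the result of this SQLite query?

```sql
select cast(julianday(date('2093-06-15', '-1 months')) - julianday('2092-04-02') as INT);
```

Adding -1 month to 2093-06-15 gives 2093-05-15.
28 days remain in April 2092 after the 2nd (30 − 2).
Full months from May 2092 through April 2093 contribute their day counts.
Then 15 days into May 2093.
Total: 28 + 31 + 30 + 31 + 31 + 30 + 31 + 30 + 31 + 31 + 28 + 31 + 30 + 15 = 408.

408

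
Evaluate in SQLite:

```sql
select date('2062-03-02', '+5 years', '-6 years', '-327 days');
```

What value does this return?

2060-04-09

Adding +5 years to 2062-03-02 gives 2067-03-02.
Adding -6 years to 2067-03-02 gives 2061-03-02.
Applying '-327 days' to 2061-03-02: counting 327 days back gives 2060-04-09.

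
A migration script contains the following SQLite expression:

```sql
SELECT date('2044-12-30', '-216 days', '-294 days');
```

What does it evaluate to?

Applying '-216 days' to 2044-12-30: counting 216 days back gives 2044-05-28.
Applying '-294 days' to 2044-05-28: counting 294 days back gives 2043-08-08.

2043-08-08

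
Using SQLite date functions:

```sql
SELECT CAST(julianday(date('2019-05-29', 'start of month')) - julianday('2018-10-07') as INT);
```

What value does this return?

`start of month` rewinds 2019-05-29 to 2019-05-01.
24 days remain in October 2018 after the 7th (31 − 7).
Full months from November 2018 through April 2019 contribute their day counts.
Then 1 day into May 2019.
Total: 24 + 30 + 31 + 31 + 28 + 31 + 30 + 1 = 206.

206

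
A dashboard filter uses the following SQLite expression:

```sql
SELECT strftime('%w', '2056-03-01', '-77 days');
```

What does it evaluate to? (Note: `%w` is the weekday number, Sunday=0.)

3

First apply '-77 days': 2056-03-01 → 2055-12-15.
2055-12-15 is a Wednesday; with Sunday=0 that is 3.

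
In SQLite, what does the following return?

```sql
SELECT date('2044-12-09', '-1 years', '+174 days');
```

Adding -1 year to 2044-12-09 gives 2043-12-09.
Applying '+174 days' to 2043-12-09: counting 174 days forward gives 2044-05-31.

2044-05-31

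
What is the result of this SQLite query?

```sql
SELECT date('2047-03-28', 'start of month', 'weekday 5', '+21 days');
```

2047-03-22

`start of month` rewinds 2047-03-28 to 2047-03-01.
`weekday 5` advances to the next Friday; 2047-03-01 is already a Friday, so it stays at 2047-03-01.
Advancing 21 more days within March lands on 2047-03-22.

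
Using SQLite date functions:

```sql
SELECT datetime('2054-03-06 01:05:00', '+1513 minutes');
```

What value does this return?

2054-03-07 02:18:00

1513 minutes = 25h 13m; +1513 minutes from 2054-03-06 01:05:00 is 2054-03-07 02:18:00 (crosses midnight).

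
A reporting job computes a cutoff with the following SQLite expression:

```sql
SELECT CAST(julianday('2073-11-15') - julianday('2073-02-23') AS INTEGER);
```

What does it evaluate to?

265

5 days remain in February 2073 after the 23rd (28 − 23).
Full months from March 2073 through October 2073 contribute their day counts.
Then 15 days into November 2073.
Total: 5 + 31 + 30 + 31 + 30 + 31 + 31 + 30 + 31 + 15 = 265.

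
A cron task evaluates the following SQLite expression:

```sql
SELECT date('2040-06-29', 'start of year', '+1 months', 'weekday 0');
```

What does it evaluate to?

2040-02-05

`start of year` rewinds 2040-06-29 to 2040-01-01.
Adding +1 month to 2040-01-01 gives 2040-02-01.
`weekday 0` advances to the next Sunday; 2040-02-01 is a Wednesday, so it moves forward to 2040-02-05.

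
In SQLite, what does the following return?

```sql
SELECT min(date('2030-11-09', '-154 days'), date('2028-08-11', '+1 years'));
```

2029-08-11

date('2030-11-09', '-154 days') → 2030-06-08.
date('2028-08-11', '+1 years') → 2029-08-11.
Earlier of the two is 2029-08-11.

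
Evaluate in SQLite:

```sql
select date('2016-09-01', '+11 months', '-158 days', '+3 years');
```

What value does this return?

2020-02-24

Adding +11 months to 2016-09-01 gives 2017-08-01.
Applying '-158 days' to 2017-08-01: counting 158 days back gives 2017-02-24.
Adding +3 years to 2017-02-24 gives 2020-02-24.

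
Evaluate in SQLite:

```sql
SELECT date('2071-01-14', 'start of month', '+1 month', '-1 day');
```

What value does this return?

2071-01-31

`start of month` rewinds 2071-01-14 to 2071-01-01.
Adding +1 month to 2071-01-01 gives 2071-02-01.
Going back 1 day from 2071-02-01 reaches 2071-01-31 (last day of January, 31 days).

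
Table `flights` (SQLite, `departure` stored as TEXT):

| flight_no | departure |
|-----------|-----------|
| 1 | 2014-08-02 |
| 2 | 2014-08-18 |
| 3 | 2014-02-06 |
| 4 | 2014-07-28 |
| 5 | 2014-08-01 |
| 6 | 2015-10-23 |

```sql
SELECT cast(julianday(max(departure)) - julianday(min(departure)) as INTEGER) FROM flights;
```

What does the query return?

624

MIN = 2014-02-06, MAX = 2015-10-23.
22 days remain in February 2014 after the 6th (28 − 6).
Full months from March 2014 through September 2015 contribute their day counts.
Then 23 days into October 2015.
Total: 22 + 31 + 30 + 31 + 30 + 31 + 31 + 30 + 31 + 30 + 31 + 31 + 28 + 31 + 30 + 31 + 30 + 31 + 31 + 30 + 23 = 624.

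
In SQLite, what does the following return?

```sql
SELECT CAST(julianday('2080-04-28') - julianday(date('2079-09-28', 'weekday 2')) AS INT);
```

`weekday 2` advances to the next Tuesday; 2079-09-28 is a Thursday, so it moves forward to 2079-10-03.
28 days remain in October 2079 after the 3rd (31 − 3).
November 2079: 30 days.
December 2079: 31 days.
January 2080: 31 days.
February 2080: 29 days (leap year).
March 2080: 31 days.
Then 28 days into April 2080.
Total: 28 + 30 + 31 + 31 + 29 + 31 + 28 = 208.

208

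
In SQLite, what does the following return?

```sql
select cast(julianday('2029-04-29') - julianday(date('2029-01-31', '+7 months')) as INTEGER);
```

-124

Adding +7 months to 2029-01-31 gives 2029-08-31.
1 day remains in April 2029 after the 29th (30 − 29).
May 2029: 31 days.
June 2029: 30 days.
July 2029: 31 days.
Then 31 days into August 2029.
Total: 1 + 31 + 30 + 31 + 31 = 124.
The subtraction is earlier − later, so the result is −124 → -124.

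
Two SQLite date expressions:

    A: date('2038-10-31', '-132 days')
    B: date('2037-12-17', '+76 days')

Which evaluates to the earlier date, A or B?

A = 2038-06-21.
B = 2038-03-03.
B is earlier.

B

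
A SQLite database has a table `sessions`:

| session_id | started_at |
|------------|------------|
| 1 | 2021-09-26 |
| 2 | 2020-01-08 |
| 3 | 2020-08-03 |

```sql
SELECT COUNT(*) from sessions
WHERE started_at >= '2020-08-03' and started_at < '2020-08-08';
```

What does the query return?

Rows in [2020-08-03, 2020-08-08): 2020-08-03 → 1 row.

1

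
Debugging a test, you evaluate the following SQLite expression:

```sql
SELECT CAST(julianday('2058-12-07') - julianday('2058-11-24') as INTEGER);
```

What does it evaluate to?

13

6 days remain in November 2058 after the 24th (30 − 24).
Then 7 days into December 2058.
Total: 6 + 7 = 13.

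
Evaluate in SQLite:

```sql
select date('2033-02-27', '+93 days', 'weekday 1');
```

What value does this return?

Applying '+93 days' to 2033-02-27: counting 93 days forward gives 2033-05-31.
`weekday 1` advances to the next Monday; 2033-05-31 is a Tuesday, so it moves forward to 2033-06-06.

2033-06-06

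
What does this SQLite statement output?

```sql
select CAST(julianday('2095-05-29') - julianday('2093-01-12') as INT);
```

867

19 days remain in January 2093 after the 12th (31 − 12).
Full months from February 2093 through April 2095 contribute their day counts.
Then 29 days into May 2095.
Total: 19 + 28 + 31 + 30 + 31 + 30 + 31 + 31 + 30 + 31 + 30 + 31 + 31 + 28 + 31 + 30 + 31 + 30 + 31 + 31 + 30 + 31 + 30 + 31 + 31 + 28 + 31 + 30 + 29 = 867.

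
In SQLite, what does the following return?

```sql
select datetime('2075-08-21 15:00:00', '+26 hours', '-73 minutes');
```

2075-08-22 15:47:00

+26 hours from 2075-08-21 15:00:00 is 2075-08-22 17:00:00 (crosses midnight).
73 minutes = 1h 13m; -73 minutes from 2075-08-22 17:00:00 is 2075-08-22 15:47:00.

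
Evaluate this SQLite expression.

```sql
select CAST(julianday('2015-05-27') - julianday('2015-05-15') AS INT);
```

Both dates are in May 2015: 27 − 15 = 12.

12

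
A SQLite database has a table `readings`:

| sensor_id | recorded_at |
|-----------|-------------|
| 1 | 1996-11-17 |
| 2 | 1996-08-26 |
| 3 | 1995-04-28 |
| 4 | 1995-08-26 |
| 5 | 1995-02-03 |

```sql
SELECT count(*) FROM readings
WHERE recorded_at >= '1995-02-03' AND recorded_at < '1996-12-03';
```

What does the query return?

Rows in [1995-02-03, 1996-12-03): 1996-11-17, 1996-08-26, 1995-04-28, 1995-08-26, 1995-02-03 → 5 rows.

5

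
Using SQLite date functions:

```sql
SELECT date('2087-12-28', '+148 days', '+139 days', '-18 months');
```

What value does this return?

2087-04-10

Applying '+148 days' to 2087-12-28: counting 148 days forward gives 2088-05-24.
Applying '+139 days' to 2088-05-24: counting 139 days forward gives 2088-10-10.
Adding -18 months to 2088-10-10 gives 2087-04-10.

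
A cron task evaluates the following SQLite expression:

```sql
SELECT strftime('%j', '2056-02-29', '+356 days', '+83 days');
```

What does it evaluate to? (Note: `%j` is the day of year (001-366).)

133

First apply '+356 days', '+83 days': 2056-02-29 → 2057-05-13.
Day-of-year for 2057-05-13: days since 2057-01-01 inclusive = 133, zero-padded to 133.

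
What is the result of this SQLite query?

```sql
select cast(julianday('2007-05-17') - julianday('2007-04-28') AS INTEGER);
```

19

2 days remain in April 2007 after the 28th (30 − 28).
Then 17 days into May 2007.
Total: 2 + 17 = 19.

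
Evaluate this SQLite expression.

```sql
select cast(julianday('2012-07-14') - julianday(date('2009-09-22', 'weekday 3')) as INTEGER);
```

`weekday 3` advances to the next Wednesday; 2009-09-22 is a Tuesday, so it moves forward to 2009-09-23.
7 days remain in September 2009 after the 23rd (30 − 23).
Full months from October 2009 through June 2012 contribute their day counts.
Then 14 days into July 2012.
Total: 7 + 31 + 30 + 31 + 31 + 28 + 31 + 30 + 31 + 30 + 31 + 31 + 30 + 31 + 30 + 31 + 31 + 28 + 31 + 30 + 31 + 30 + 31 + 31 + 30 + 31 + 30 + 31 + 31 + 29 + 31 + 30 + 31 + 30 + 14 = 1025.

1025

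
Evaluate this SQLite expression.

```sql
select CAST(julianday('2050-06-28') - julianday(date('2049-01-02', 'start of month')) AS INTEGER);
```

543

`start of month` rewinds 2049-01-02 to 2049-01-01.
30 days remain in January 2049 after the 1st (31 − 1).
Full months from February 2049 through May 2050 contribute their day counts.
Then 28 days into June 2050.
Total: 30 + 28 + 31 + 30 + 31 + 30 + 31 + 31 + 30 + 31 + 30 + 31 + 31 + 28 + 31 + 30 + 31 + 28 = 543.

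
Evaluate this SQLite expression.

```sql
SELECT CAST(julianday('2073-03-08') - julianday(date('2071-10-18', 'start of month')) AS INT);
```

`start of month` rewinds 2071-10-18 to 2071-10-01.
30 days remain in October 2071 after the 1st (31 − 1).
Full months from November 2071 through February 2073 contribute their day counts.
Then 8 days into March 2073.
Total: 30 + 30 + 31 + 31 + 29 + 31 + 30 + 31 + 30 + 31 + 31 + 30 + 31 + 30 + 31 + 31 + 28 + 8 = 524.

524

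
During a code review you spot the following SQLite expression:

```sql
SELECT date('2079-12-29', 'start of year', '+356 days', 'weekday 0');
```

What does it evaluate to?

2079-12-24

`start of year` rewinds 2079-12-29 to 2079-01-01.
Applying '+356 days' to 2079-01-01: counting 356 days forward gives 2079-12-23.
`weekday 0` advances to the next Sunday; 2079-12-23 is a Saturday, so it moves forward to 2079-12-24.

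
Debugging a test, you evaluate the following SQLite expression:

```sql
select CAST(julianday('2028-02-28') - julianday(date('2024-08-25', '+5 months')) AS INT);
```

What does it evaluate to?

1129

Adding +5 months to 2024-08-25 gives 2025-01-25.
6 days remain in January 2025 after the 25th (31 − 25).
Full months from February 2025 through January 2028 contribute their day counts.
Then 28 days into February 2028.
Total: 6 + 28 + 31 + 30 + 31 + 30 + 31 + 31 + 30 + 31 + 30 + 31 + 31 + 28 + 31 + 30 + 31 + 30 + 31 + 31 + 30 + 31 + 30 + 31 + 31 + 28 + 31 + 30 + 31 + 30 + 31 + 31 + 30 + 31 + 30 + 31 + 31 + 28 = 1129.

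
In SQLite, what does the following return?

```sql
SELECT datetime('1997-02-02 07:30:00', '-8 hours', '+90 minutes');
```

1997-02-02 01:00:00

-8 hours from 1997-02-02 07:30:00 is 1997-02-01 23:30:00 (crosses midnight).
90 minutes = 1h 30m; +90 minutes from 1997-02-01 23:30:00 is 1997-02-02 01:00:00 (crosses midnight).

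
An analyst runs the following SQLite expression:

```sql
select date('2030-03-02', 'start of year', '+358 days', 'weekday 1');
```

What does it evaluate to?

2030-12-30

`start of year` rewinds 2030-03-02 to 2030-01-01.
Applying '+358 days' to 2030-01-01: counting 358 days forward gives 2030-12-25.
`weekday 1` advances to the next Monday; 2030-12-25 is a Wednesday, so it moves forward to 2030-12-30.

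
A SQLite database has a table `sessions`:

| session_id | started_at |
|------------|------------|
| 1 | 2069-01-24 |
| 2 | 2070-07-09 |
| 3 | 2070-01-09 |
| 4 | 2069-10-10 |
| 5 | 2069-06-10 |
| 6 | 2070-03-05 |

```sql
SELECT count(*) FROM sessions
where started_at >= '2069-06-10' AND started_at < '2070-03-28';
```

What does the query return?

4

Rows in [2069-06-10, 2070-03-28): 2070-01-09, 2069-10-10, 2069-06-10, 2070-03-05 → 4 rows.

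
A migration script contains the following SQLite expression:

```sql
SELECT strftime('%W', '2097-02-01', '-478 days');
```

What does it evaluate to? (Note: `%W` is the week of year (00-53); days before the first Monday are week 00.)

First apply '-478 days': 2097-02-01 → 2095-10-12.
2095-10-12 is a Wednesday. SQLite's %W counts Mondays since the year started; the result is 41.

41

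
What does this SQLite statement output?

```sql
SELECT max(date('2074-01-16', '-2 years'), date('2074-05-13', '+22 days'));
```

2074-06-04

date('2074-01-16', '-2 years') → 2072-01-16.
date('2074-05-13', '+22 days') → 2074-06-04.
Later of the two is 2074-06-04.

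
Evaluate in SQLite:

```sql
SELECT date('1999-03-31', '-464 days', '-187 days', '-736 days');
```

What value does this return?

1995-06-13

Applying '-464 days' to 1999-03-31: counting 464 days back gives 1997-12-22.
Applying '-187 days' to 1997-12-22: counting 187 days back gives 1997-06-18.
Applying '-736 days' to 1997-06-18: counting 736 days back gives 1995-06-13.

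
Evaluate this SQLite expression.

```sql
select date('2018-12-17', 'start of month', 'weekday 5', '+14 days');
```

`start of month` rewinds 2018-12-17 to 2018-12-01.
`weekday 5` advances to the next Friday; 2018-12-01 is a Saturday, so it moves forward to 2018-12-07.
Advancing 14 more days within December lands on 2018-12-21.

2018-12-21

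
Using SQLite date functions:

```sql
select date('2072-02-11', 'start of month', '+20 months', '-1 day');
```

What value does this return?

2073-09-30

`start of month` rewinds 2072-02-11 to 2072-02-01.
Adding +20 months to 2072-02-01 gives 2073-10-01.
Going back 1 day from 2073-10-01 reaches 2073-09-30 (last day of September, 30 days).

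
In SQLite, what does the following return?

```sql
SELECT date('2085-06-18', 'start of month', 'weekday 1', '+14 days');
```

2085-06-18

`start of month` rewinds 2085-06-18 to 2085-06-01.
`weekday 1` advances to the next Monday; 2085-06-01 is a Friday, so it moves forward to 2085-06-04.
Advancing 14 more days within June lands on 2085-06-18.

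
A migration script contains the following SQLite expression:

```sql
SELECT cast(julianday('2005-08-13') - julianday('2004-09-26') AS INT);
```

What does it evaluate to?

4 days remain in September 2004 after the 26th (30 − 26).
Full months from October 2004 through July 2005 contribute their day counts.
Then 13 days into August 2005.
Total: 4 + 31 + 30 + 31 + 31 + 28 + 31 + 30 + 31 + 30 + 31 + 13 = 321.

321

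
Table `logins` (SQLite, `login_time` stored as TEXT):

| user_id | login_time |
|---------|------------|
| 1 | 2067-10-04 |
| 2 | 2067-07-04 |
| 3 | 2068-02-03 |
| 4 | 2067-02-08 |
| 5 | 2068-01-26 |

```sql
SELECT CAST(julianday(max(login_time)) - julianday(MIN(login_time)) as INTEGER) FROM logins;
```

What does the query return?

MIN = 2067-02-08, MAX = 2068-02-03.
20 days remain in February 2067 after the 8th (28 − 8).
Full months from March 2067 through January 2068 contribute their day counts.
Then 3 days into February 2068.
Total: 20 + 31 + 30 + 31 + 30 + 31 + 31 + 30 + 31 + 30 + 31 + 31 + 3 = 360.

360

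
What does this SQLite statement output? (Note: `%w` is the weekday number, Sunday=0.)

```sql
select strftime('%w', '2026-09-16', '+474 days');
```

First apply '+474 days': 2026-09-16 → 2028-01-03.
2028-01-03 is a Monday; with Sunday=0 that is 1.

1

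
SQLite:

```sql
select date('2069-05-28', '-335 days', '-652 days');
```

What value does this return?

Applying '-335 days' to 2069-05-28: counting 335 days back gives 2068-06-27.
Applying '-652 days' to 2068-06-27: counting 652 days back gives 2066-09-14.

2066-09-14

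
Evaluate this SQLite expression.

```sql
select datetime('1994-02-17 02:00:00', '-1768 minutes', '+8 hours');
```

1768 minutes = 29h 28m; -1768 minutes from 1994-02-17 02:00:00 is 1994-02-15 20:32:00 (crosses midnight).
+8 hours from 1994-02-15 20:32:00 is 1994-02-16 04:32:00 (crosses midnight).

1994-02-16 04:32:00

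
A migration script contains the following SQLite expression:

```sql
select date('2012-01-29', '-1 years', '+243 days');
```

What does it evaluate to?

Adding -1 year to 2012-01-29 gives 2011-01-29.
Applying '+243 days' to 2011-01-29: counting 243 days forward gives 2011-09-29.

2011-09-29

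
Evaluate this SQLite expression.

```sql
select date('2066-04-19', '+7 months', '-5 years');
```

Adding +7 months to 2066-04-19 gives 2066-11-19.
Adding -5 years to 2066-11-19 gives 2061-11-19.

2061-11-19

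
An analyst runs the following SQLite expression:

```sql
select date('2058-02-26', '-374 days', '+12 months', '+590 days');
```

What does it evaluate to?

Applying '-374 days' to 2058-02-26: counting 374 days back gives 2057-02-17.
Adding +12 months to 2057-02-17 gives 2058-02-17.
Applying '+590 days' to 2058-02-17: counting 590 days forward gives 2059-09-30.

2059-09-30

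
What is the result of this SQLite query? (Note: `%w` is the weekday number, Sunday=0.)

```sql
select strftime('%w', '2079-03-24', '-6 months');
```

6

First apply '-6 months': 2079-03-24 → 2078-09-24.
2078-09-24 is a Saturday; with Sunday=0 that is 6.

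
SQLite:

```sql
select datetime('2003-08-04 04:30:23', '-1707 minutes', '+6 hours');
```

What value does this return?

2003-08-03 06:03:23

1707 minutes = 28h 27m; -1707 minutes from 2003-08-04 04:30:23 is 2003-08-03 00:03:23 (crosses midnight).
+6 hours from 2003-08-03 00:03:23 is 2003-08-03 06:03:23.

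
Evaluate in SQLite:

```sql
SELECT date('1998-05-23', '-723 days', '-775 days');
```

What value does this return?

Applying '-723 days' to 1998-05-23: counting 723 days back gives 1996-05-30.
Applying '-775 days' to 1996-05-30: counting 775 days back gives 1994-04-16.

1994-04-16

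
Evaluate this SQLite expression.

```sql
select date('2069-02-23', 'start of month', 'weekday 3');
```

2069-02-06

`start of month` rewinds 2069-02-23 to 2069-02-01.
`weekday 3` advances to the next Wednesday; 2069-02-01 is a Friday, so it moves forward to 2069-02-06.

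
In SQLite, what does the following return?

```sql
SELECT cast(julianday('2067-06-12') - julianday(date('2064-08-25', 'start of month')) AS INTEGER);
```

1045

`start of month` rewinds 2064-08-25 to 2064-08-01.
30 days remain in August 2064 after the 1st (31 − 1).
Full months from September 2064 through May 2067 contribute their day counts.
Then 12 days into June 2067.
Total: 30 + 30 + 31 + 30 + 31 + 31 + 28 + 31 + 30 + 31 + 30 + 31 + 31 + 30 + 31 + 30 + 31 + 31 + 28 + 31 + 30 + 31 + 30 + 31 + 31 + 30 + 31 + 30 + 31 + 31 + 28 + 31 + 30 + 31 + 12 = 1045.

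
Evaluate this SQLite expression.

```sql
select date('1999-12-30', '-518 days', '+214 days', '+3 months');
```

Applying '-518 days' to 1999-12-30: counting 518 days back gives 1998-07-30.
Applying '+214 days' to 1998-07-30: counting 214 days forward gives 1999-03-01.
Adding +3 months to 1999-03-01 gives 1999-06-01.

1999-06-01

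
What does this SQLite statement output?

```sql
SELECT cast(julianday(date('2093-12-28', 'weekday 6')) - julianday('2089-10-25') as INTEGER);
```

1530

`weekday 6` advances to the next Saturday; 2093-12-28 is a Monday, so it moves forward to 2094-01-02.
6 days remain in October 2089 after the 25th (31 − 25).
Full months from November 2089 through December 2093 contribute their day counts.
Then 2 days into January 2094.
Total: 6 + 30 + 31 + 31 + 28 + 31 + 30 + 31 + 30 + 31 + 31 + 30 + 31 + 30 + 31 + 31 + 28 + 31 + 30 + 31 + 30 + 31 + 31 + 30 + 31 + 30 + 31 + 31 + 29 + 31 + 30 + 31 + 30 + 31 + 31 + 30 + 31 + 30 + 31 + 31 + 28 + 31 + 30 + 31 + 30 + 31 + 31 + 30 + 31 + 30 + 31 + 2 = 1530.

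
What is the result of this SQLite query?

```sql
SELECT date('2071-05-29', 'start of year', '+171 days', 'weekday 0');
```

`start of year` rewinds 2071-05-29 to 2071-01-01.
Applying '+171 days' to 2071-01-01: counting 171 days forward gives 2071-06-21.
`weekday 0` advances to the next Sunday; 2071-06-21 is already a Sunday, so it stays at 2071-06-21.

2071-06-21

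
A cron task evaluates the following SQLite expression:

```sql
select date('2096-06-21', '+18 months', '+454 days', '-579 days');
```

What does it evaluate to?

2097-08-18

Adding +18 months to 2096-06-21 gives 2097-12-21.
Applying '+454 days' to 2097-12-21: counting 454 days forward gives 2099-03-20.
Applying '-579 days' to 2099-03-20: counting 579 days back gives 2097-08-18.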